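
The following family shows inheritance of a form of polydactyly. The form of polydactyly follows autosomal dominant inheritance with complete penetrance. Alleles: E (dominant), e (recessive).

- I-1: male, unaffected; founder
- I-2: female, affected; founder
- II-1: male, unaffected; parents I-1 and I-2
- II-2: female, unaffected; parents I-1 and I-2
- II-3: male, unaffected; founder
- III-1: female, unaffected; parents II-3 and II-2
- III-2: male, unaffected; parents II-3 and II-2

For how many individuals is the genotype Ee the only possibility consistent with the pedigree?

1

Obligate heterozygotes: I-2 is affected so carries E and passed e to II-1 (ee), so I-2 is Ee.
Every other individual is either homozygous by phenotype or has at least one consistent homozygous assignment, so the count is 1.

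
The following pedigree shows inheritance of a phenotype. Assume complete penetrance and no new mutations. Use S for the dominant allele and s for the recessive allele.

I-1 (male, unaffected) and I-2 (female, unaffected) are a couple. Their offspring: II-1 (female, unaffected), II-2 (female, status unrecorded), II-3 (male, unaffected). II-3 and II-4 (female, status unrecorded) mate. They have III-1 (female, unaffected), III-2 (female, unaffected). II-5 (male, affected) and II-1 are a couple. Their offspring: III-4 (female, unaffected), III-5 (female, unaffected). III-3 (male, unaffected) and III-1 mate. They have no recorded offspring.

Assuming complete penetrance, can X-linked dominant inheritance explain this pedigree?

Under X-linked dominant, III-4 (unaffected, female) cannot arise from II-5 (affected) × II-1 (unaffected).

No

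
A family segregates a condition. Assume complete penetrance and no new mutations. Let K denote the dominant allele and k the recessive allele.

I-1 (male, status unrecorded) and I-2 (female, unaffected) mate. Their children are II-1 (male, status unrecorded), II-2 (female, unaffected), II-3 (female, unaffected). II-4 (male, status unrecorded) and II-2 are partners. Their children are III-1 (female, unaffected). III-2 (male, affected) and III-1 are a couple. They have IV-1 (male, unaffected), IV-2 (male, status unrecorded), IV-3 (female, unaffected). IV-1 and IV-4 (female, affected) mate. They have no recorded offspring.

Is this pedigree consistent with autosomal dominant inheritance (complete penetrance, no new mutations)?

Yes

A consistent assignment under autosomal dominant exists: I-1 Kk, I-2 kk, II-1 Kk, II-2 kk, II-3 kk, II-4 Kk, III-1 kk, III-2 Kk, IV-1 kk, IV-2 Kk, IV-3 kk, IV-4 KK.
In this assignment every recorded phenotype matches its genotype and every non-founder's genotype is obtainable from its parents' genotypes, so the pedigree is consistent.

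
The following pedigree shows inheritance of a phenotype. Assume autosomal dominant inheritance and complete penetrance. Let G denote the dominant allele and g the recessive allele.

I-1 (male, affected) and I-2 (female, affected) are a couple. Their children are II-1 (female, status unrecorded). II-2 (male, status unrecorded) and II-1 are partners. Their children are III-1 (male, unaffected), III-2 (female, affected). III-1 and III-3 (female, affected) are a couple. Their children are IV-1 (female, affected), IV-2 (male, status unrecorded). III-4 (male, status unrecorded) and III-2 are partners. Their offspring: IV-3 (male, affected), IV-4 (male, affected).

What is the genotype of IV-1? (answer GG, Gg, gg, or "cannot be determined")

Gg

From phenotype alone, IV-1 is GG or Gg.
IV-1 is affected so carries G and received g from III-1 (gg), so IV-1 is Gg.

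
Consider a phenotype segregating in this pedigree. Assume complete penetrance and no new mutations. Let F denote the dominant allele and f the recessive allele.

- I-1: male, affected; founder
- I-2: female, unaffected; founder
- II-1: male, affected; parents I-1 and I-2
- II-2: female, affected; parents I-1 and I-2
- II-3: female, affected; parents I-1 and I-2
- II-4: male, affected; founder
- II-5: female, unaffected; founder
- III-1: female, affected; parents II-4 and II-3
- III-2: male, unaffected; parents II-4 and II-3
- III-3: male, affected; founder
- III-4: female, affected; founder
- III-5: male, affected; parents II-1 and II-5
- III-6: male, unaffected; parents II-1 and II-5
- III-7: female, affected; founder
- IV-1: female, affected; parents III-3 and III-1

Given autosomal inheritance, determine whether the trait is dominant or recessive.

dominant

II-4 and II-3 are both affected yet have an unaffected child III-2. Under a recessive model two affected parents are homozygous and every child would be affected, so the trait cannot be recessive.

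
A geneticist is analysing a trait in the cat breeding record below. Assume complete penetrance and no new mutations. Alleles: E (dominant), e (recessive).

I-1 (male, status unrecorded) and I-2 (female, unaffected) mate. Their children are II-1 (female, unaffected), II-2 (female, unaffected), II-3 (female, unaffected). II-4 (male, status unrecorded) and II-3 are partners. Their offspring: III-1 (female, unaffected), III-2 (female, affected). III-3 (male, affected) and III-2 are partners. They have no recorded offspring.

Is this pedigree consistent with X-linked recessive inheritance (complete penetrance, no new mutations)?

A consistent assignment under X-linked recessive exists: I-1 X^E Y, I-2 X^E X^e, II-1 X^E X^E, II-2 X^E X^E, II-3 X^E X^e, II-4 X^e Y, III-1 X^E X^e, III-2 X^e X^e, III-3 X^e Y.
In this assignment every recorded phenotype matches its genotype and every non-founder's genotype is obtainable from its parents' genotypes, so the pedigree is consistent.

Yes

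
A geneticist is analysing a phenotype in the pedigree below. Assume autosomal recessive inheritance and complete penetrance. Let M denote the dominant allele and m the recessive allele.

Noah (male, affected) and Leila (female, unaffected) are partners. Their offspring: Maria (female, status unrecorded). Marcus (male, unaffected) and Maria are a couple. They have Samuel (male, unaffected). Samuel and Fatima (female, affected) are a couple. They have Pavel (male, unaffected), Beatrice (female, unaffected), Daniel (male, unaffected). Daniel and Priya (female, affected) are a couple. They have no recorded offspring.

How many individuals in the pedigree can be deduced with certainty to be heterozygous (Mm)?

3

Obligate heterozygotes: Pavel is unaffected so carries M and received m from Fatima (mm), so Pavel is Mm; Beatrice is unaffected so carries M and received m from Fatima (mm), so Beatrice is Mm; Daniel is unaffected so carries M and received m from Fatima (mm), so Daniel is Mm.
Every other individual is either homozygous by phenotype or has at least one consistent homozygous assignment, so the count is 3.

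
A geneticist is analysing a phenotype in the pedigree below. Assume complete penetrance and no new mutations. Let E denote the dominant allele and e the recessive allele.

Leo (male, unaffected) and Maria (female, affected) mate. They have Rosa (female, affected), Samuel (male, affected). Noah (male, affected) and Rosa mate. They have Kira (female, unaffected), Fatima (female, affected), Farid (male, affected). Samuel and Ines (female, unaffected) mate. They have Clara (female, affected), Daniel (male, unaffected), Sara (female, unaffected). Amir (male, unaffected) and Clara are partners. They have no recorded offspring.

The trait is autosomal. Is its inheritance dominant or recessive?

Noah and Rosa are both affected yet have an unaffected child Kira. Under a recessive model two affected parents are homozygous and every child would be affected, so the trait cannot be recessive.

dominant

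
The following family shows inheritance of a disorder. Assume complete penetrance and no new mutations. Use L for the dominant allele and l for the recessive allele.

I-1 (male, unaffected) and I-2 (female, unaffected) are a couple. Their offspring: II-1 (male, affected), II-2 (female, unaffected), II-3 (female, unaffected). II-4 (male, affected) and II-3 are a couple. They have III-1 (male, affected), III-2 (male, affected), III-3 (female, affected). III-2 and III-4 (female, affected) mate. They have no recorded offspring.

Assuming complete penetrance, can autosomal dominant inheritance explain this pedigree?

Under autosomal dominant, II-1 (affected, male) cannot arise from I-1 (unaffected) × I-2 (unaffected).

No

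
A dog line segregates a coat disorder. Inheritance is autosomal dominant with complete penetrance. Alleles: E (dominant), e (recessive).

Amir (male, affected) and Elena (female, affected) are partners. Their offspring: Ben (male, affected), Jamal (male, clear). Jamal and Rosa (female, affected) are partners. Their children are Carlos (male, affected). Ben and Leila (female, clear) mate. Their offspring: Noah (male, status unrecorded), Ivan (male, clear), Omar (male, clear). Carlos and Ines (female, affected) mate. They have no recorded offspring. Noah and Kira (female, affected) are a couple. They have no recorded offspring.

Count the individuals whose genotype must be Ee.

4

Obligate heterozygotes: Amir is affected so carries E and passed e to Jamal (ee), so Amir is Ee; Elena is affected so carries E and passed e to Jamal (ee), so Elena is Ee; Ben is affected so carries E and passed e to Ivan (ee), so Ben is Ee; Carlos is affected so carries E and received e from Jamal (ee), so Carlos is Ee.
Every other individual is either homozygous by phenotype or has at least one consistent homozygous assignment, so the count is 4.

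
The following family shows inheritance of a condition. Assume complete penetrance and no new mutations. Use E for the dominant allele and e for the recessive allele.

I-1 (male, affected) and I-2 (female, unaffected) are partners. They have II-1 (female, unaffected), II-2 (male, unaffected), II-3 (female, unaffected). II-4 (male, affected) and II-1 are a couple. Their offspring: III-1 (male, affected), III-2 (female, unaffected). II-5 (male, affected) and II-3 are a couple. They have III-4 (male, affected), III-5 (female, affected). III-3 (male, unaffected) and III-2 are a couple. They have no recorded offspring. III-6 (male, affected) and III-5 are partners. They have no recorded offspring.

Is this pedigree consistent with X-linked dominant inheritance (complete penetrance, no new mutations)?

No

Under X-linked dominant, II-1 (unaffected, female) cannot arise from I-1 (affected) × I-2 (unaffected).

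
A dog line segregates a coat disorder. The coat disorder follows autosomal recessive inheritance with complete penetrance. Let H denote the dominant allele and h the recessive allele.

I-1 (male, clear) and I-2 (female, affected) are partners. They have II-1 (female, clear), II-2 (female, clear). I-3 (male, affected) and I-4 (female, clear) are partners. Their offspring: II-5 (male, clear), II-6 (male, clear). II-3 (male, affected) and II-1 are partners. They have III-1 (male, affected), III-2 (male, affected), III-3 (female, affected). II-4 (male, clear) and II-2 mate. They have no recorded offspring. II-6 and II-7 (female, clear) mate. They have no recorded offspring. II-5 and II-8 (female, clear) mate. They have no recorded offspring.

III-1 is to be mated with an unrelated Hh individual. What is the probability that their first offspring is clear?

1/2

III-1 is affected, so III-1 is hh.
The cross gives 1/2 Hh : 1/2 hh, so P(offspring is clear) = 1/2.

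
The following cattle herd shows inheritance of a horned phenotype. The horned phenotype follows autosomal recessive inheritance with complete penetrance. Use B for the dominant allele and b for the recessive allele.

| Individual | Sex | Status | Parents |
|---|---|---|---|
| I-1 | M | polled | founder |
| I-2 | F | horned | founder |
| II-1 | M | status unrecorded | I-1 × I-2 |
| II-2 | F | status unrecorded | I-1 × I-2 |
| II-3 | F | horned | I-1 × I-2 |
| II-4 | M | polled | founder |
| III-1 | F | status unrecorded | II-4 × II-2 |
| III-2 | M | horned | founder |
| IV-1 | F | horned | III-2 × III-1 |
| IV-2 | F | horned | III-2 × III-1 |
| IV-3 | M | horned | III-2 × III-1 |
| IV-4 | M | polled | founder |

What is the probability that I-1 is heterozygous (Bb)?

1

I-1 is polled so carries B and passed b to II-3 (bb), so I-1 is Bb, giving P(Bb) = 1.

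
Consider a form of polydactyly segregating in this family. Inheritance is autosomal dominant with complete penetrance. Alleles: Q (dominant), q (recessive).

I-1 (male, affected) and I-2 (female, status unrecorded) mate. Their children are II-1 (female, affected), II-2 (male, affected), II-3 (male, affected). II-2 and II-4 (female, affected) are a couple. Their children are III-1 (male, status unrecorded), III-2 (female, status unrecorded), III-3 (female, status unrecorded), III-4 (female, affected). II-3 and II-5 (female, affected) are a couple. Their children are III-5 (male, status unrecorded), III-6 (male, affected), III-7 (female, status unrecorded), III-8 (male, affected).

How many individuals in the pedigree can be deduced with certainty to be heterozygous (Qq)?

No individual's genotype is forced to Qq by the pedigree, so the count is 0.

0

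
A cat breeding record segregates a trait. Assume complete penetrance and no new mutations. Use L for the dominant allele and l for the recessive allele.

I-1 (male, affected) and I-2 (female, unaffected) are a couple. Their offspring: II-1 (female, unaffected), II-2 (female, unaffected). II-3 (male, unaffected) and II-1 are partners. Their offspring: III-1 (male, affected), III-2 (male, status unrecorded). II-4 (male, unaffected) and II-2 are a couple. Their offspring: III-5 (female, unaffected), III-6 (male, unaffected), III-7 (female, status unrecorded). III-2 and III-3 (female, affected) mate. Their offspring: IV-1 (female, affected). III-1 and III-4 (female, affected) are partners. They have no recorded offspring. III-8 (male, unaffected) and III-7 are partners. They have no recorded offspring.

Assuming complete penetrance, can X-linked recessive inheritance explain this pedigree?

A consistent assignment under X-linked recessive exists: I-1 X^l Y, I-2 X^L X^L, II-1 X^L X^l, II-2 X^L X^l, II-3 X^L Y, II-4 X^L Y, III-1 X^l Y, III-2 X^l Y, III-3 X^l X^l, III-4 X^l X^l, III-5 X^L X^L, III-6 X^L Y, III-7 X^L X^L, III-8 X^L Y, IV-1 X^l X^l.
In this assignment every recorded phenotype matches its genotype and every non-founder's genotype is obtainable from its parents' genotypes, so the pedigree is consistent.

Yes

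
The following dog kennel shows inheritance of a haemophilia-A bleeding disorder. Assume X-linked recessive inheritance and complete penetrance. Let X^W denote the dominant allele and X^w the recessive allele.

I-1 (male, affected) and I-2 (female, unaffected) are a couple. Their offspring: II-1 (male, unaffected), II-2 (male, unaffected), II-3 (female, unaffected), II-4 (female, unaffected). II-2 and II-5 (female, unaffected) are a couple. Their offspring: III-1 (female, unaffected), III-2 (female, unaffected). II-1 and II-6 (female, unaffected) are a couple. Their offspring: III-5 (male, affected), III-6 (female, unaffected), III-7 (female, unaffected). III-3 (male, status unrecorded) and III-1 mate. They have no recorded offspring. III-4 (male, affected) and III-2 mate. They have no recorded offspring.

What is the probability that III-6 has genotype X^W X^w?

1/2

II-1 is unaffected, so II-1 is X^W Y.
II-6 is unaffected so carries W and passed w to III-5 (X^w Y), so II-6 is X^W X^w.
Their cross gives offspring ratios 1/2 X^W X^W : 1/2 X^W X^w. Conditioning on III-6 being unaffected, P(X^W X^w) = 1/2 / 1 = 1/2.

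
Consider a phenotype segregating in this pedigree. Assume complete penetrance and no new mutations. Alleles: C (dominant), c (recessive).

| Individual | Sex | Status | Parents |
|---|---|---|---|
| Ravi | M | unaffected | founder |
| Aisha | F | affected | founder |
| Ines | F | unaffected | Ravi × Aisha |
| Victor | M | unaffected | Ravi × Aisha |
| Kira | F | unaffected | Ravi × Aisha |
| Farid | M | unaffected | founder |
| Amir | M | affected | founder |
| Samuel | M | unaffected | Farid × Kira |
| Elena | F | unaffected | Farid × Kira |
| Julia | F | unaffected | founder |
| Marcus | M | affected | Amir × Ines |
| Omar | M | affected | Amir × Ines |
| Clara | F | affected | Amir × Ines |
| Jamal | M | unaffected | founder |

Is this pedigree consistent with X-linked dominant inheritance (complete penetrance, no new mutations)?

Under X-linked dominant, Marcus (affected, male) cannot arise from Amir (affected) × Ines (unaffected).

No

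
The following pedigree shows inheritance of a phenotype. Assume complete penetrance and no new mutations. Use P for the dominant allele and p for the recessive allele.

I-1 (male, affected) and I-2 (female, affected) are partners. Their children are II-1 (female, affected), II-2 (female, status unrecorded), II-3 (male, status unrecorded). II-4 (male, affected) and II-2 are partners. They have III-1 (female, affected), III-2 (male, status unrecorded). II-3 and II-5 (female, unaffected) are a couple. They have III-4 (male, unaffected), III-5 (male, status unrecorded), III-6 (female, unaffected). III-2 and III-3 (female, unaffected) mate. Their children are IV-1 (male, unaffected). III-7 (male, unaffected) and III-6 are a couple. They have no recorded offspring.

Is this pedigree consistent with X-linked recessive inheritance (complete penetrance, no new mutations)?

A consistent assignment under X-linked recessive exists: I-1 X^p Y, I-2 X^p X^p, II-1 X^p X^p, II-2 X^p X^p, II-3 X^p Y, II-4 X^p Y, II-5 X^P X^P, III-1 X^p X^p, III-2 X^p Y, III-3 X^P X^P, III-4 X^P Y, III-5 X^P Y, III-6 X^P X^p, III-7 X^P Y, IV-1 X^P Y.
In this assignment every recorded phenotype matches its genotype and every non-founder's genotype is obtainable from its parents' genotypes, so the pedigree is consistent.

Yes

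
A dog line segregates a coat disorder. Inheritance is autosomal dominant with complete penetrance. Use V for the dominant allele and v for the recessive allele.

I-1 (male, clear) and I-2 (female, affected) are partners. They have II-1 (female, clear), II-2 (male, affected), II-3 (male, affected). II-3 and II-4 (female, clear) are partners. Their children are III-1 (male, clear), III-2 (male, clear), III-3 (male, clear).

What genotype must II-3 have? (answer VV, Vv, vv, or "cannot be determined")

From phenotype alone, II-3 is VV or Vv.
II-3 is affected so carries V and received v from I-1 (vv), so II-3 is Vv.

Vv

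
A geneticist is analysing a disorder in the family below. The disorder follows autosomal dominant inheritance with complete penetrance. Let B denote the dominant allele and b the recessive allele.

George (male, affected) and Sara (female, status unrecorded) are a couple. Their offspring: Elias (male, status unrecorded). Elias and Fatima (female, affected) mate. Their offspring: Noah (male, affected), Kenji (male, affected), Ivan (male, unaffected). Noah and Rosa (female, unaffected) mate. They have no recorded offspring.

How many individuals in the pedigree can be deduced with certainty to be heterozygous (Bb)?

Obligate heterozygotes: Fatima is affected so carries B and passed b to Ivan (bb), so Fatima is Bb.
Every other individual is either homozygous by phenotype or has at least one consistent homozygous assignment, so the count is 1.

1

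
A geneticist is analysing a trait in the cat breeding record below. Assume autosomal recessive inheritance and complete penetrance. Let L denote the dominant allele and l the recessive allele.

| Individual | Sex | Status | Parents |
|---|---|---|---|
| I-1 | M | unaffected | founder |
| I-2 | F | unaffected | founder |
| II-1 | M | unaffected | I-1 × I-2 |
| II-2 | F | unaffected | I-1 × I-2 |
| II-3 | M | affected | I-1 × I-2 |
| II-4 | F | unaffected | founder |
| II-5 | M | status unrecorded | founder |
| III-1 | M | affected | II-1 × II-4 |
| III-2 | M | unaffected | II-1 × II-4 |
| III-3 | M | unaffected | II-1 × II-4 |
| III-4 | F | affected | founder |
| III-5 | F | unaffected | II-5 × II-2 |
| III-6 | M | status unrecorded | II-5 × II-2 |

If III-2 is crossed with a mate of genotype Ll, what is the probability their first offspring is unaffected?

5/6

II-1 is unaffected so carries L and passed l to III-1 (ll), so II-1 is Ll.
II-4 is unaffected so carries L and passed l to III-1 (ll), so II-4 is Ll.
III-2 is an unaffected offspring of II-1 (Ll) × II-4 (Ll), whose cross gives 1/4 LL : 1/2 Ll : 1/4 ll; conditioning on being unaffected, III-2 is LL with probability 1/3, Ll with probability 2/3.
Summing over parental genotype combinations, P(offspring is unaffected) = 1/3·1 + 2/3·3/4 = 5/6.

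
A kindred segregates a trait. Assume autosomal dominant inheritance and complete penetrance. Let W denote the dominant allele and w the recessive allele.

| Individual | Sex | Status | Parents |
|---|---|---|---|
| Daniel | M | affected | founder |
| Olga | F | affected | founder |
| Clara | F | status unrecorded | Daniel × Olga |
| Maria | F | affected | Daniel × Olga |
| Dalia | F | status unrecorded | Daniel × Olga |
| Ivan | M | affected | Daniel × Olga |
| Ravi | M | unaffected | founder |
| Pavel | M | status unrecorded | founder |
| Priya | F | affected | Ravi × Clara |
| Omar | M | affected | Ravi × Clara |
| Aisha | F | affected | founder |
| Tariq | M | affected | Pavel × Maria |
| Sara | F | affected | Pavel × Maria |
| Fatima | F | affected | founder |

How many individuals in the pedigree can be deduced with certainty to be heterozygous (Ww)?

2

Obligate heterozygotes: Priya is affected so carries W and received w from Ravi (ww), so Priya is Ww; Omar is affected so carries W and received w from Ravi (ww), so Omar is Ww.
Every other individual is either homozygous by phenotype or has at least one consistent homozygous assignment, so the count is 2.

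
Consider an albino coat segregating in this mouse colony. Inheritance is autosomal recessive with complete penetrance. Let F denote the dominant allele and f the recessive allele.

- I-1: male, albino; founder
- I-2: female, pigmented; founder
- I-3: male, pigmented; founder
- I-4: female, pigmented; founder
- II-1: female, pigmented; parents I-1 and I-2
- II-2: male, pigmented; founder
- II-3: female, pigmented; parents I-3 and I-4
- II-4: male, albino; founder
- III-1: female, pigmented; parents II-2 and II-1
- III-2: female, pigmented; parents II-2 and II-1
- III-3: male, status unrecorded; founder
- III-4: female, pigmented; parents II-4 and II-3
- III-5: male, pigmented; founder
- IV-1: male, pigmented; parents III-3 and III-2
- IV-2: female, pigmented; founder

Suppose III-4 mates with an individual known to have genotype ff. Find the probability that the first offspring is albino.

1/2

III-4 is pigmented so carries F and received f from II-4 (ff), so III-4 is Ff.
The cross gives 1/2 Ff : 1/2 ff, so P(offspring is albino) = 1/2.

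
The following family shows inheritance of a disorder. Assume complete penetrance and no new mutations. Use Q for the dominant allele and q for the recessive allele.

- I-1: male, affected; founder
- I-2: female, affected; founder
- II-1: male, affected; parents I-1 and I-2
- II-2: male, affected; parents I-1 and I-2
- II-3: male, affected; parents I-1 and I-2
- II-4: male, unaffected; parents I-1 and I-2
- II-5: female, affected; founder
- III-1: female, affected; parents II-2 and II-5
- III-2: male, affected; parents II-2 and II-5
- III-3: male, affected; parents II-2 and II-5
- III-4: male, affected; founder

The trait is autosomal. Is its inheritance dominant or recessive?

I-1 and I-2 are both affected yet have an unaffected child II-4. Under a recessive model two affected parents are homozygous and every child would be affected, so the trait cannot be recessive.

dominant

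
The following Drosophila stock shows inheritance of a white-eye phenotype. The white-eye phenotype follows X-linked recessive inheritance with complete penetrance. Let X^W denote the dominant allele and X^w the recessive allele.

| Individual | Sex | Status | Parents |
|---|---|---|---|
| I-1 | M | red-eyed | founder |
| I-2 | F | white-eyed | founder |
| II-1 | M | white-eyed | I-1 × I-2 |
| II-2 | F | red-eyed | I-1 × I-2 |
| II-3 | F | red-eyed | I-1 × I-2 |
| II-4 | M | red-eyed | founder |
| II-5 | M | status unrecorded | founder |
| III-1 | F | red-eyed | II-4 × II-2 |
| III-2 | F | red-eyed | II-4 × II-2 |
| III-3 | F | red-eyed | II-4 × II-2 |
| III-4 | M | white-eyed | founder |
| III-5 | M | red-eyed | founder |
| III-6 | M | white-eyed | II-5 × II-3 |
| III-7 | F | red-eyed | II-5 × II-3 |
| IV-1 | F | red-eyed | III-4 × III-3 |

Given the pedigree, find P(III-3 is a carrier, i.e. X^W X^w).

1/3

II-4 is red-eyed, so II-4 is X^W Y.
II-2 is red-eyed so carries W and received w from I-2 (X^w X^w), so II-2 is X^W X^w.
Their cross gives offspring ratios 1/2 X^W X^W : 1/2 X^W X^w. Conditioning on III-3 being red-eyed, P(X^W X^w) = 1/2 / 1 = 1/2 before taking III-3's own offspring into account.
III-4 is white-eyed, so III-4 is X^w Y.
Now use III-3's offspring. Probability of each recorded status — red-eyed daughter IV-1: 1/2 if III-3 is X^W X^w, 1 if X^W X^W.
Bayes: P(X^W X^w) = 1/2·1/2 / (1/2·1/2 + 1/2·1) = 1/3.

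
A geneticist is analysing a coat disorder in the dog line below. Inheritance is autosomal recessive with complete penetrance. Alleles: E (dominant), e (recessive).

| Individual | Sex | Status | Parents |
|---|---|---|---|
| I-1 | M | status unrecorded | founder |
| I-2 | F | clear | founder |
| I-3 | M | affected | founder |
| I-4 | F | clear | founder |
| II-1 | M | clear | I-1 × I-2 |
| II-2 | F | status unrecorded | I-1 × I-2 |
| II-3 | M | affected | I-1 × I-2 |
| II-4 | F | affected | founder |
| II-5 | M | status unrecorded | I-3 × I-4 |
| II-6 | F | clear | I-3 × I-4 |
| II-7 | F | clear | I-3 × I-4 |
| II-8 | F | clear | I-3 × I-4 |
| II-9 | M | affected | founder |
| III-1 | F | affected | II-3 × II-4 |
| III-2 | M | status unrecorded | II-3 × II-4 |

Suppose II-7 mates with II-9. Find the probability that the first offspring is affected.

1/2

II-7 is clear so carries E and received e from I-3 (ee), so II-7 is Ee.
II-9 is affected, so II-9 is ee.
The cross gives 1/2 Ee : 1/2 ee, so P(offspring is affected) = 1/2.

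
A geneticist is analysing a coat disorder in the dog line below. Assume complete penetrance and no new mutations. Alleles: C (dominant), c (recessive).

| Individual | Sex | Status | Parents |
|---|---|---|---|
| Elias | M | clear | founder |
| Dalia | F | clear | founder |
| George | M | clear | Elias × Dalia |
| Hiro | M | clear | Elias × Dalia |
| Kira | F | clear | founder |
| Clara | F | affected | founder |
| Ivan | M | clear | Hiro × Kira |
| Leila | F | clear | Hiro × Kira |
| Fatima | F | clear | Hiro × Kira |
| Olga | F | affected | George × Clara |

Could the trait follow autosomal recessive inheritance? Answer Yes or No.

Yes

A consistent assignment under autosomal recessive exists: Elias CC, Dalia Cc, George Cc, Hiro CC, Kira CC, Clara cc, Ivan CC, Leila CC, Fatima CC, Olga cc.
In this assignment every recorded phenotype matches its genotype and every non-founder's genotype is obtainable from its parents' genotypes, so the pedigree is consistent.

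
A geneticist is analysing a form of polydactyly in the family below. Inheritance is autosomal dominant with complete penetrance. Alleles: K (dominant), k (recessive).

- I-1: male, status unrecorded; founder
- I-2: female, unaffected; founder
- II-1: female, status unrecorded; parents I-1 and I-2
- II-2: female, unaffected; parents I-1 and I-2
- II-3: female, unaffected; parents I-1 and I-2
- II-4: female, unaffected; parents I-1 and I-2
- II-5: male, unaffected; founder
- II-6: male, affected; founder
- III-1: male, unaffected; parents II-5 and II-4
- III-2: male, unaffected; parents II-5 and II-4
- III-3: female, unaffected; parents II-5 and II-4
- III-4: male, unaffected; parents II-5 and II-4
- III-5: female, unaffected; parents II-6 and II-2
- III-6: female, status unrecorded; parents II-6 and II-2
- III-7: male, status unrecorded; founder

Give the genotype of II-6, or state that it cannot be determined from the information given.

From phenotype alone, II-6 is KK or Kk.
II-6 is affected so carries K and passed k to III-5 (kk), so II-6 is Kk.

Kk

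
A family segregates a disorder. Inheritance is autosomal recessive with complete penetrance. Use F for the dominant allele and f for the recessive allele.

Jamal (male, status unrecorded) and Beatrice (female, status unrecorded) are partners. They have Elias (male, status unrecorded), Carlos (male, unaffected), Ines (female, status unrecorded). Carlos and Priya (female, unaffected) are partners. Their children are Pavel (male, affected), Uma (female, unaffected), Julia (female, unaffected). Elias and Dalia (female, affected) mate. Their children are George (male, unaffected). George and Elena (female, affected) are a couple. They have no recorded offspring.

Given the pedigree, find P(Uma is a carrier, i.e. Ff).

Carlos is unaffected so carries F and passed f to Pavel (ff), so Carlos is Ff.
Priya is unaffected so carries F and passed f to Pavel (ff), so Priya is Ff.
Their cross gives offspring ratios 1/4 FF : 1/2 Ff : 1/4 ff. Conditioning on Uma being unaffected, P(Ff) = 1/2 / 3/4 = 2/3.

2/3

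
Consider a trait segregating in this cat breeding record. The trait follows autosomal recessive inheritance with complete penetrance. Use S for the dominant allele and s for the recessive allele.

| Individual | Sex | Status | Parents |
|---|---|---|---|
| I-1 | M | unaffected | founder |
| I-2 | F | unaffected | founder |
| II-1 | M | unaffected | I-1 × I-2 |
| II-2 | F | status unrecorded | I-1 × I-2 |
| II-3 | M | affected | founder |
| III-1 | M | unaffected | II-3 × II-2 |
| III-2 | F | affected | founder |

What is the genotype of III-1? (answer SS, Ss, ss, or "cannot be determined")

From phenotype alone, III-1 is SS or Ss.
III-1 is unaffected so carries S and received s from II-3 (ss), so III-1 is Ss.

Ss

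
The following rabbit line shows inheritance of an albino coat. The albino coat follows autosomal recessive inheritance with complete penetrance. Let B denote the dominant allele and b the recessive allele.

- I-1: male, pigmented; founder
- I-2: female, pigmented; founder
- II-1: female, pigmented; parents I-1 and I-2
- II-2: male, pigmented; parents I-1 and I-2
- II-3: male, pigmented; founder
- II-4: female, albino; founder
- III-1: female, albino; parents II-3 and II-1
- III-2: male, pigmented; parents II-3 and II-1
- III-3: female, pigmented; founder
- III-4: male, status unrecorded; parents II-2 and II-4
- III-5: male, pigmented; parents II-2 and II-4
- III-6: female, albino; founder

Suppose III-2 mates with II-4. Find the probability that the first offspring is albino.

1/3

II-3 is pigmented so carries B and passed b to III-1 (bb), so II-3 is Bb.
II-1 is pigmented so carries B and passed b to III-1 (bb), so II-1 is Bb.
III-2 is a pigmented offspring of II-3 (Bb) × II-1 (Bb), whose cross gives 1/4 BB : 1/2 Bb : 1/4 bb; conditioning on being pigmented, III-2 is BB with probability 1/3, Bb with probability 2/3.
II-4 is albino, so II-4 is bb.
Summing over parental genotype combinations, P(offspring is albino) = 2/3·1/2 = 1/3.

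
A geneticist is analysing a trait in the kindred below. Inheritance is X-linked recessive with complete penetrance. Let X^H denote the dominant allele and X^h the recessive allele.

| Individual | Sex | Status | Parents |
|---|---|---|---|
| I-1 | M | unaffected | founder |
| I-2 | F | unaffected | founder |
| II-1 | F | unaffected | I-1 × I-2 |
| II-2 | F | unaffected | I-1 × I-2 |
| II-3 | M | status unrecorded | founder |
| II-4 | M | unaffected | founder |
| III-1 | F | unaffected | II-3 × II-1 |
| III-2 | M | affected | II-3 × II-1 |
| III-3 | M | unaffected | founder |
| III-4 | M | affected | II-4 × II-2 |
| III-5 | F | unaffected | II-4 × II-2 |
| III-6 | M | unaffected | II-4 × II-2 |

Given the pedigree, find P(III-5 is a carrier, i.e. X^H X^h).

1/2

II-4 is unaffected, so II-4 is X^H Y.
II-2 is unaffected so carries H and passed h to III-4 (X^h Y), so II-2 is X^H X^h.
Their cross gives offspring ratios 1/2 X^H X^H : 1/2 X^H X^h. Conditioning on III-5 being unaffected, P(X^H X^h) = 1/2 / 1 = 1/2.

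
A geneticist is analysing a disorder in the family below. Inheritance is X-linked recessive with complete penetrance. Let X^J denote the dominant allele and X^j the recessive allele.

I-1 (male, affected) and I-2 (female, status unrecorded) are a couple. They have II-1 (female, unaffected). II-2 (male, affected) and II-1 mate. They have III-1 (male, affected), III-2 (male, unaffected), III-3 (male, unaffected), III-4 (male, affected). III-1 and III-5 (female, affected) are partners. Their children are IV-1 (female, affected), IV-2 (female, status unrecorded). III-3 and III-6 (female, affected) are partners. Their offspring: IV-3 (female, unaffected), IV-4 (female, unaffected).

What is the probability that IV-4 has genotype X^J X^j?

IV-4 is unaffected so carries J and received j from III-6 (X^j X^j), so IV-4 is X^J X^j, giving P(X^J X^j) = 1.

1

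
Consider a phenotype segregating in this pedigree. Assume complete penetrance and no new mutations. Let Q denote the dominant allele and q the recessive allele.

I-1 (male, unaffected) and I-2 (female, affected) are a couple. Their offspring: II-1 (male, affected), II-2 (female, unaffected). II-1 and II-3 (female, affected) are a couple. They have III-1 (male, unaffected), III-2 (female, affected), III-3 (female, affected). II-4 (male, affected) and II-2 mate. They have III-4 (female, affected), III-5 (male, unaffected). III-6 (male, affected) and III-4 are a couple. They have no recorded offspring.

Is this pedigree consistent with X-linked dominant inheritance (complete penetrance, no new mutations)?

Yes

A consistent assignment under X-linked dominant exists: I-1 X^q Y, I-2 X^Q X^q, II-1 X^Q Y, II-2 X^q X^q, II-3 X^Q X^q, II-4 X^Q Y, III-1 X^q Y, III-2 X^Q X^Q, III-3 X^Q X^Q, III-4 X^Q X^q, III-5 X^q Y, III-6 X^Q Y.
In this assignment every recorded phenotype matches its genotype and every non-founder's genotype is obtainable from its parents' genotypes, so the pedigree is consistent.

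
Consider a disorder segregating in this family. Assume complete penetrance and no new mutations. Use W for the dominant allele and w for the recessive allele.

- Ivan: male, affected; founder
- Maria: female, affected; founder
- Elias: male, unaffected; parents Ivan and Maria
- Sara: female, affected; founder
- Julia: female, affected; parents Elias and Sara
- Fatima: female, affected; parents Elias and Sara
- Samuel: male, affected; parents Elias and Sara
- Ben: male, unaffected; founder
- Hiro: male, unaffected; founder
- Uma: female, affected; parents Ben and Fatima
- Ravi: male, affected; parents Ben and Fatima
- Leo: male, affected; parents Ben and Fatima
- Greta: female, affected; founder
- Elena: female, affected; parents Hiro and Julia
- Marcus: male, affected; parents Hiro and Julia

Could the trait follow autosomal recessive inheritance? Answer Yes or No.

No

Under autosomal recessive, Elias (unaffected, male) cannot arise from Ivan (affected) × Maria (affected).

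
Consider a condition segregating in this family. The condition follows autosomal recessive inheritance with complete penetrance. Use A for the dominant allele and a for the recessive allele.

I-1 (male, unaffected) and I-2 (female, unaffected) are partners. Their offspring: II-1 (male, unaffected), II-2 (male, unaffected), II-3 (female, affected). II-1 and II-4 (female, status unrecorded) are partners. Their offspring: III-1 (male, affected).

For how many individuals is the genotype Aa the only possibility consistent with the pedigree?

Obligate heterozygotes: I-1 is unaffected so carries A and passed a to II-3 (aa), so I-1 is Aa; I-2 is unaffected so carries A and passed a to II-3 (aa), so I-2 is Aa; II-1 is unaffected so carries A and passed a to III-1 (aa), so II-1 is Aa.
Every other individual is either homozygous by phenotype or has at least one consistent homozygous assignment, so the count is 3.

3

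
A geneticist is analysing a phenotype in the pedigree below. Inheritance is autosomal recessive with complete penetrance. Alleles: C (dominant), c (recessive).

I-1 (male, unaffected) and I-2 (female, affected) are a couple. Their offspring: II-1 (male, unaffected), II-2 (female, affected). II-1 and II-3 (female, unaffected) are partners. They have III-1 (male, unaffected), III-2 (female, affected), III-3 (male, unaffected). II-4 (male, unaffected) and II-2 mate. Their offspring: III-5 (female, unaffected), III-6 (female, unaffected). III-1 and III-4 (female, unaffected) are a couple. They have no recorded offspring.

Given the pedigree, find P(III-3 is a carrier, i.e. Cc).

II-1 is unaffected so carries C and received c from I-2 (cc), so II-1 is Cc.
II-3 is unaffected so carries C and passed c to III-2 (cc), so II-3 is Cc.
Their cross gives offspring ratios 1/4 CC : 1/2 Cc : 1/4 cc. Conditioning on III-3 being unaffected, P(Cc) = 1/2 / 3/4 = 2/3.

2/3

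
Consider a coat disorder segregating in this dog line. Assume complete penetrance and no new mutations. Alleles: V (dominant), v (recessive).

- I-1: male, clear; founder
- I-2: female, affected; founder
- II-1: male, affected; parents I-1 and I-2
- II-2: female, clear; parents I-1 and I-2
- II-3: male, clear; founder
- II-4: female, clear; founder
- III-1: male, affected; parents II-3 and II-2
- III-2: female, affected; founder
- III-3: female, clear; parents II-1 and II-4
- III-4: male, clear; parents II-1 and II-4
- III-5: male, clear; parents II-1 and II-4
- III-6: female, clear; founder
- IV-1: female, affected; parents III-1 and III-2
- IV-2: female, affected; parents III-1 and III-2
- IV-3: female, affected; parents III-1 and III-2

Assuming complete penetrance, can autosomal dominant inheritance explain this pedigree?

Under autosomal dominant, III-1 (affected, male) cannot arise from II-3 (clear) × II-2 (clear).

No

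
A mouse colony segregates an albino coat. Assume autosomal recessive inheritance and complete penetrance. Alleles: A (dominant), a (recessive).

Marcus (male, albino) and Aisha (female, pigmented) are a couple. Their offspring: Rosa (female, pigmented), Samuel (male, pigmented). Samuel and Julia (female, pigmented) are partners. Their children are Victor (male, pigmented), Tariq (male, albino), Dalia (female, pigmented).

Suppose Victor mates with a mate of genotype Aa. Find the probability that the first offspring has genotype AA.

Samuel is pigmented so carries A and received a from Marcus (aa), so Samuel is Aa.
Julia is pigmented so carries A and passed a to Tariq (aa), so Julia is Aa.
Victor is a pigmented offspring of Samuel (Aa) × Julia (Aa), whose cross gives 1/4 AA : 1/2 Aa : 1/4 aa; conditioning on being pigmented, Victor is AA with probability 1/3, Aa with probability 2/3.
Summing over parental genotype combinations, P(offspring has genotype AA) = 1/3·1/2 + 2/3·1/4 = 1/3.

1/3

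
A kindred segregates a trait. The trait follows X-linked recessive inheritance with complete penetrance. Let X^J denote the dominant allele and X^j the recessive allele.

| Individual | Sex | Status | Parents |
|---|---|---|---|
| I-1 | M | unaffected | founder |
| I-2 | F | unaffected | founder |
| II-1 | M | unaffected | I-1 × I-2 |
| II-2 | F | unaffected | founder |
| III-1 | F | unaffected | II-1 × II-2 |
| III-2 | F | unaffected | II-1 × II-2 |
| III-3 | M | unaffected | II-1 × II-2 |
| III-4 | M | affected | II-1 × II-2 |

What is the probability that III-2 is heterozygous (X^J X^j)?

1/2

II-1 is unaffected, so II-1 is X^J Y.
II-2 is unaffected so carries J and passed j to III-4 (X^j Y), so II-2 is X^J X^j.
Their cross gives offspring ratios 1/2 X^J X^J : 1/2 X^J X^j. Conditioning on III-2 being unaffected, P(X^J X^j) = 1/2 / 1 = 1/2.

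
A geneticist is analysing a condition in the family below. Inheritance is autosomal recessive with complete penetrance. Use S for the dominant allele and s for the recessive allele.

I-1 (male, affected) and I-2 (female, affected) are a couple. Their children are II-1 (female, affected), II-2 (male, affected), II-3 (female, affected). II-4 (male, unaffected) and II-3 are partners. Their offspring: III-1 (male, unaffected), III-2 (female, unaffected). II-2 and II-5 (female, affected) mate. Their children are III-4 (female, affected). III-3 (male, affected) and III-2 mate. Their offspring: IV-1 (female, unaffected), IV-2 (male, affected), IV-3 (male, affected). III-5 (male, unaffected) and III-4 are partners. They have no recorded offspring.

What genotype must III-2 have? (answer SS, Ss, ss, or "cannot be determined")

From phenotype alone, III-2 is SS or Ss.
III-2 is unaffected so carries S and received s from II-3 (ss), so III-2 is Ss.

Ss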